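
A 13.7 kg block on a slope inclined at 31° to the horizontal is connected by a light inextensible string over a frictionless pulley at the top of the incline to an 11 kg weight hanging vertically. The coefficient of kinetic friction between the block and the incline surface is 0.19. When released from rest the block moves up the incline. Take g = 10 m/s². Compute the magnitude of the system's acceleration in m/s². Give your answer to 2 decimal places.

For the block on the incline: the weight component along the slope is m₁g sin 31° = 13.7 × 10 × 0.5150 = 70.555 N and the normal force is N = m₁g cos 31° = 117.432 N.
Kinetic friction opposes the block's motion up the incline: f = μN = 0.19 × 117.432 = 22.312 N acting down the slope.
Newton's second law for the block (up-slope positive): T − 70.555 − 22.312 = 13.7 a. For the hanging weight (downward positive): 11 × 10 − T = 11 a.
Adding the two equations eliminates T: 17.133 = 24.7 a, so a = 0.6936 m/s².

0.69 m/s²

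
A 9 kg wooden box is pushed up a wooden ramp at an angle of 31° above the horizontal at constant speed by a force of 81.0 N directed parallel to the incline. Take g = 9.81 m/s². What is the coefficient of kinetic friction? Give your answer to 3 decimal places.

0.469

At constant speed ΣF = 0 along the incline. The applied 81.0 N acts up the slope; the weight component mg sin 31° = 45.473 N and kinetic friction μN both act down the slope.
So 81.0 = 45.473 + μ × 75.679, giving μ = (81.0 − 45.473) / 75.679 = 0.4694.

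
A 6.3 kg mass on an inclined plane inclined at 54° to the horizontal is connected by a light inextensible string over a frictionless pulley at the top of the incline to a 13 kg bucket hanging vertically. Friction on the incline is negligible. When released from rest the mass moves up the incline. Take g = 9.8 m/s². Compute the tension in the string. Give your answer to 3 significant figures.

75.2 N

For the mass on the incline: the weight component along the slope is m₁g sin 54° = 6.3 × 9.8 × 0.8090 = 49.948 N and the normal force is N = m₁g cos 54° = 36.290 N.
Newton's second law for the mass (up-slope positive): T − 49.948 = 6.3 a. For the hanging bucket (downward positive): 13 × 9.8 − T = 13 a.
Adding the two equations eliminates T: 77.452 = 19.3 a, so a = 4.0131 m/s².
Then from the hanging bucket's equation, T = 13 × (9.8 − 4.0131) = 75.230 N.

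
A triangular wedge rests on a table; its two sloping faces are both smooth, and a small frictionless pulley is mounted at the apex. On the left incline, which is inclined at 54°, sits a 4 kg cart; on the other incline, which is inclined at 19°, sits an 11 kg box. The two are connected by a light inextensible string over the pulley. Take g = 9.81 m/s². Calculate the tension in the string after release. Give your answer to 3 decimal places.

32.649 N

Resolve each weight along its own incline: the 4 kg mass has component 4 × 9.81 × sin 54° = 31.746 N down its slope, and the 11 kg mass has 11 × 9.81 × sin 19° = 35.132 N down its slope.
The 11 kg side's 35.132 N exceeds the other side's 31.746 N, so that mass slides down and the 4 kg mass slides up. Taking that direction as positive, Newton's second law for the whole system gives 35.132 − 31.746 = (4 + 11) a, so a = 3.386 / 15 = 0.2257 m/s².
For the 4 kg mass (up-slope positive): T − 31.746 = 4 × 0.2257, so T = 32.649 N.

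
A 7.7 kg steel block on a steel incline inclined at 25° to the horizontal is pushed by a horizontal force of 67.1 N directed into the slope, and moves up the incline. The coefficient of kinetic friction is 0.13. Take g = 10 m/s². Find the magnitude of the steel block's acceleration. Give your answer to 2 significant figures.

The horizontal push has components F cos 25° = 67.1 × 0.9063 = 60.813 N up the incline and F sin 25° = 67.1 × 0.4226 = 28.356 N pressing into the surface.
The normal force is therefore N = mg cos 25° + F sin 25° = 69.785 + 28.356 = 98.141 N, and kinetic friction down the slope is μN = 0.13 × 98.141 = 12.758 N.
Along the incline: F cos 25° − mg sin 25° − μN = ma, so 60.813 − 32.540 − 12.758 = 7.7 a, giving a = 2.0149 m/s².

2.0 m/s²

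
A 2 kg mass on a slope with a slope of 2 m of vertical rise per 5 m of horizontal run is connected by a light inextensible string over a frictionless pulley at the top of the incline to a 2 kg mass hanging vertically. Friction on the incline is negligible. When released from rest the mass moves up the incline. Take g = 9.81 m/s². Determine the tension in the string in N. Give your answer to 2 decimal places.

For the mass on the incline: the weight component along the slope is m₁g sin 21.80° = 2 × 9.81 × 0.3714 = 7.287 N and the normal force is N = m₁g cos 21.80° = 18.217 N.
Newton's second law for the mass (up-slope positive): T − 7.287 = 2 a. For the hanging mass (downward positive): 2 × 9.81 − T = 2 a.
Adding the two equations eliminates T: 12.333 = 4 a, so a = 3.0833 m/s².
Then from the hanging mass's equation, T = 2 × (9.81 − 3.0833) = 13.453 N.

13.45 N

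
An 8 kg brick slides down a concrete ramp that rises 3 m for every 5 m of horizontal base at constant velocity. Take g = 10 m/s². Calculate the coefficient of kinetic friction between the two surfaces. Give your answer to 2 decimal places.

At constant velocity the net force along the incline is zero: mg sin 30.96° = μ mg cos 30.96°.
So μ = tan 30.96° = 0.5145 / 0.8575 = 0.6000.

0.60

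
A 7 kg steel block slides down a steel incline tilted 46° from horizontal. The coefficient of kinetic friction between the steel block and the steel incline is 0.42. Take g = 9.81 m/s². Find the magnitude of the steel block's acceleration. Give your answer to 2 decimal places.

Resolving the weight along the incline: the component pulling the steel block down the slope is mg sin 46° = 7 × 9.81 × 0.7193 = 49.394 N, and the normal force is N = mg cos 46° = 7 × 9.81 × 0.6947 = 47.705 N.
Kinetic friction acts up the slope with magnitude f = μN = 0.42 × 47.705 = 20.036 N.
Net force along the incline is 49.394 − 20.036 = 29.358 N, so a = 29.358 / 7 = 4.1940 m/s².

4.19 m/s²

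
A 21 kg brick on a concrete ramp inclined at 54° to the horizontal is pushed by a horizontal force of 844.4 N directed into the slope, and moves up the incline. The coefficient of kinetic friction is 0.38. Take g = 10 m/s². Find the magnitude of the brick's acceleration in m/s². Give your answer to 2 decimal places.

The horizontal push has components F cos 54° = 844.4 × 0.5878 = 496.338 N up the incline and F sin 54° = 844.4 × 0.8090 = 683.120 N pressing into the surface.
The normal force is therefore N = mg cos 54° + F sin 54° = 123.438 + 683.120 = 806.558 N, and kinetic friction down the slope is μN = 0.38 × 806.558 = 306.492 N.
Along the incline: F cos 54° − mg sin 54° − μN = ma, so 496.338 − 169.890 − 306.492 = 21 a, giving a = 0.9503 m/s².

0.95 m/s²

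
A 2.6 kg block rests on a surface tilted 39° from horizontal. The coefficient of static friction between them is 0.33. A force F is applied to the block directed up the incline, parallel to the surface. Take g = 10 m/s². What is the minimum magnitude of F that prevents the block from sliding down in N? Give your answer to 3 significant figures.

9.69 N

The normal force is N = mg cos 39° = 20.206 N. With F at its minimum the block is on the verge of sliding down, so static friction is at its maximum μ_s N = 0.33 × 20.206 = 6.668 N and acts up the slope.
Equilibrium along the incline: F + μ_s N = mg sin 39°, so F = 16.362 − 6.668 = 9.694 N.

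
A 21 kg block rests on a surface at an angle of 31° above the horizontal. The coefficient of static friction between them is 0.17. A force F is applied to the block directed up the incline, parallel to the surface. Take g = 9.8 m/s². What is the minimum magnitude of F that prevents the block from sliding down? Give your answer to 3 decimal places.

76.006 N

The normal force is N = mg cos 31° = 176.405 N. With F at its minimum the block is on the verge of sliding down, so static friction is at its maximum μ_s N = 0.17 × 176.405 = 29.989 N and acts up the slope.
Equilibrium along the incline: F + μ_s N = mg sin 31°, so F = 105.995 − 29.989 = 76.006 N.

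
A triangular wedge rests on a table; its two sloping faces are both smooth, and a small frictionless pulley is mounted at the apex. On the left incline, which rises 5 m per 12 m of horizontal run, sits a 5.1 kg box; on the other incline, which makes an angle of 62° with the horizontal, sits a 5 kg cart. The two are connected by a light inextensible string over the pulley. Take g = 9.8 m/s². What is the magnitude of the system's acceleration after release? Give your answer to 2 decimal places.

Resolve each weight along its own incline: the 5.1 kg mass has component 5.1 × 9.8 × sin 22.62° = 19.223 N down its slope, and the 5 kg mass has 5 × 9.8 × sin 62° = 43.264 N down its slope.
The 5 kg side's 43.264 N exceeds the other side's 19.223 N, so that mass slides down and the 5.1 kg mass slides up. Taking that direction as positive, Newton's second law for the whole system gives 43.264 − 19.223 = (5.1 + 5) a, so a = 24.041 / 10.1 = 2.3803 m/s².

2.38 m/s²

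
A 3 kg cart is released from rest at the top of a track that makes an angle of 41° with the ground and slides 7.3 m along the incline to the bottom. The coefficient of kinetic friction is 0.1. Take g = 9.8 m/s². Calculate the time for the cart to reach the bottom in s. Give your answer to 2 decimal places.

1.60 s

The weight component along the incline is mg sin 41° = 19.288 N and the normal force is N = mg cos 41° = 22.188 N.
Friction up the slope is f = μN = 0.1 × 22.188 = 2.219 N, so the net downslope force is 19.288 − 2.219 = 17.069 N and a = 17.069 / 3 = 5.6897 m/s².
Starting from rest, L = ½at², so t = √(2L/a) = √(2 × 7.3 / 5.6897) = 1.6019 s.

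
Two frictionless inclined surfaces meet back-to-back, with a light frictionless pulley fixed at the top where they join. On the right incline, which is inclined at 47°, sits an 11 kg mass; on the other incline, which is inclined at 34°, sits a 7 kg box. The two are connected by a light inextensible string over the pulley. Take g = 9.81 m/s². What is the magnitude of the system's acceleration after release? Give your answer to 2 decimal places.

2.25 m/s²

Resolve each weight along its own incline: the 11 kg mass has component 11 × 9.81 × sin 47° = 78.920 N down its slope, and the 7 kg mass has 7 × 9.81 × sin 34° = 38.400 N down its slope.
The 11 kg side's 78.920 N exceeds the other side's 38.400 N, so that mass slides down and the 7 kg mass slides up. Taking that direction as positive, Newton's second law for the whole system gives 78.920 − 38.400 = (11 + 7) a, so a = 40.520 / 18 = 2.2511 m/s².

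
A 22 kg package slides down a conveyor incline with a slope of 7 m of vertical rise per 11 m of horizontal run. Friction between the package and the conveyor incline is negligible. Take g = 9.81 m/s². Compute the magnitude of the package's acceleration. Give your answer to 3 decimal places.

5.267 m/s²

Resolving the weight along the incline: the component pulling the package down the slope is mg sin 32.47° = 22 × 9.81 × 0.5369 = 115.874 N, and the normal force is N = mg cos 32.47° = 22 × 9.81 × 0.8437 = 182.087 N.
With no friction the net force along the incline is 115.874 N, so a = g sin 32.47° = 115.874 / 22 = 5.2670 m/s².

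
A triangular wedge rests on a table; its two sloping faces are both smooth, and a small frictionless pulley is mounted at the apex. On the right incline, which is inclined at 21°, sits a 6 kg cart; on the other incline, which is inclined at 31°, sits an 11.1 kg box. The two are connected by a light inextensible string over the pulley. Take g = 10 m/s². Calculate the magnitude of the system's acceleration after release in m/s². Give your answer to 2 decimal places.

2.09 m/s²

Resolve each weight along its own incline: the 6 kg mass has component 6 × 10 × sin 21° = 21.502 N down its slope, and the 11.1 kg mass has 11.1 × 10 × sin 31° = 57.169 N down its slope.
The 11.1 kg side's 57.169 N exceeds the other side's 21.502 N, so that mass slides down and the 6 kg mass slides up. Taking that direction as positive, Newton's second law for the whole system gives 57.169 − 21.502 = (6 + 11.1) a, so a = 35.667 / 17.1 = 2.0858 m/s².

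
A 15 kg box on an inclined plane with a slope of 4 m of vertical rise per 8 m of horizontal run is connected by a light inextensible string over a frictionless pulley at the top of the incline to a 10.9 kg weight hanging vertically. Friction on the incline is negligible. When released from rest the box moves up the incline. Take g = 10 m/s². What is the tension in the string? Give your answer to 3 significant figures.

For the box on the incline: the weight component along the slope is m₁g sin 26.57° = 15 × 10 × 0.4472 = 67.080 N and the normal force is N = m₁g cos 26.57° = 134.164 N.
Newton's second law for the box (up-slope positive): T − 67.080 = 15 a. For the hanging weight (downward positive): 10.9 × 10 − T = 10.9 a.
Adding the two equations eliminates T: 41.920 = 25.9 a, so a = 1.6185 m/s².
Then from the hanging weight's equation, T = 10.9 × (10 − 1.6185) = 91.358 N.

91.4 N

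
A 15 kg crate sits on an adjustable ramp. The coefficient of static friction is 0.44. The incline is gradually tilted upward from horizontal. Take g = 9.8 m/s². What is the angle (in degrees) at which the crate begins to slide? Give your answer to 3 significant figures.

At the threshold of sliding, static friction is at its maximum μ_s N and exactly balances the weight component along the incline: mg sin θ = μ_s mg cos θ.
Hence tan θ = μ_s = 0.44, so θ = arctan(0.44) = 23.7495°.

23.7°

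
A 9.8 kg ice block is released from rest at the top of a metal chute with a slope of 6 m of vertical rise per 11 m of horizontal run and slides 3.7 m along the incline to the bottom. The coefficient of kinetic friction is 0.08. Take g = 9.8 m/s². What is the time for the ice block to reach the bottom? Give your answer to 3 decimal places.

The weight component along the incline is mg sin 28.61° = 45.989 N and the normal force is N = mg cos 28.61° = 84.313 N.
Friction up the slope is f = μN = 0.08 × 84.313 = 6.745 N, so the net downslope force is 45.989 − 6.745 = 39.244 N and a = 39.244 / 9.8 = 4.0045 m/s².
Starting from rest, L = ½at², so t = √(2L/a) = √(2 × 3.7 / 4.0045) = 1.3594 s.

1.359 s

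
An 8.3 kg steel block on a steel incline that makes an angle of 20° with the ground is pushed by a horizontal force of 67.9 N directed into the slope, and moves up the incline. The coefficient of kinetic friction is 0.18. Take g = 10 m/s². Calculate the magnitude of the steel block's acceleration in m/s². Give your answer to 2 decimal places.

2.07 m/s²

The horizontal push has components F cos 20° = 67.9 × 0.9397 = 63.806 N up the incline and F sin 20° = 67.9 × 0.3420 = 23.222 N pressing into the surface.
The normal force is therefore N = mg cos 20° + F sin 20° = 77.995 + 23.222 = 101.217 N, and kinetic friction down the slope is μN = 0.18 × 101.217 = 18.219 N.
Along the incline: F cos 20° − mg sin 20° − μN = ma, so 63.806 − 28.386 − 18.219 = 8.3 a, giving a = 2.0724 m/s².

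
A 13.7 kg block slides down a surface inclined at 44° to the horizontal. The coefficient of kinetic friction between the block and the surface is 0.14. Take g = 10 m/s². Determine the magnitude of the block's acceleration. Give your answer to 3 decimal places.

5.940 m/s²

Resolving the weight along the incline: the component pulling the block down the slope is mg sin 44° = 13.7 × 10 × 0.6947 = 95.174 N, and the normal force is N = mg cos 44° = 13.7 × 10 × 0.7193 = 98.544 N.
Kinetic friction acts up the slope with magnitude f = μN = 0.14 × 98.544 = 13.796 N.
Net force along the incline is 95.174 − 13.796 = 81.378 N, so a = 81.378 / 13.7 = 5.9400 m/s².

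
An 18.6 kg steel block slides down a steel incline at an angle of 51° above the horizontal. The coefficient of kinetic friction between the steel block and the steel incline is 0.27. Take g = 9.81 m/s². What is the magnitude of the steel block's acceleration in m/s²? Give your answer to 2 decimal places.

5.96 m/s²

Resolving the weight along the incline: the component pulling the steel block down the slope is mg sin 51° = 18.6 × 9.81 × 0.7771 = 141.794 N, and the normal force is N = mg cos 51° = 18.6 × 9.81 × 0.6293 = 114.826 N.
Kinetic friction acts up the slope with magnitude f = μN = 0.27 × 114.826 = 31.003 N.
Net force along the incline is 141.794 − 31.003 = 110.791 N, so a = 110.791 / 18.6 = 5.9565 m/s².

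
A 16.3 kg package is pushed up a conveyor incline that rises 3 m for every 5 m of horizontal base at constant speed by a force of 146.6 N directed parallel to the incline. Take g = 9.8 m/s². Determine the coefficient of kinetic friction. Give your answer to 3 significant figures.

At constant speed ΣF = 0 along the incline. The applied 146.6 N acts up the slope; the weight component mg sin 30.96° = 82.186 N and kinetic friction μN both act down the slope.
So 146.6 = 82.186 + μ × 136.976, giving μ = (146.6 − 82.186) / 136.976 = 0.4703.

0.470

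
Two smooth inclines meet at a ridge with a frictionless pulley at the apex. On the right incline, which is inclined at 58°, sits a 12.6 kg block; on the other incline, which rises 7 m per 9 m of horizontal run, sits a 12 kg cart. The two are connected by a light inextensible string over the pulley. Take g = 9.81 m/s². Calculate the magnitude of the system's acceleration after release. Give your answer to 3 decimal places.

Resolve each weight along its own incline: the 12.6 kg mass has component 12.6 × 9.81 × sin 58° = 104.824 N down its slope, and the 12 kg mass has 12 × 9.81 × sin 37.87° = 72.273 N down its slope.
The 12.6 kg side's 104.824 N exceeds the other side's 72.273 N, so that mass slides down and the 12 kg mass slides up. Taking that direction as positive, Newton's second law for the whole system gives 104.824 − 72.273 = (12.6 + 12) a, so a = 32.551 / 24.6 = 1.3232 m/s².

1.323 m/s²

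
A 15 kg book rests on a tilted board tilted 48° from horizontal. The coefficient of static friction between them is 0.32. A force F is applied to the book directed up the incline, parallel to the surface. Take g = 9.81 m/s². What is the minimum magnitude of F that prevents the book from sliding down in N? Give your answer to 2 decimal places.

The normal force is N = mg cos 48° = 98.463 N. With F at its minimum the book is on the verge of sliding down, so static friction is at its maximum μ_s N = 0.32 × 98.463 = 31.508 N and acts up the slope.
Equilibrium along the incline: F + μ_s N = mg sin 48°, so F = 109.354 − 31.508 = 77.846 N.

77.85 N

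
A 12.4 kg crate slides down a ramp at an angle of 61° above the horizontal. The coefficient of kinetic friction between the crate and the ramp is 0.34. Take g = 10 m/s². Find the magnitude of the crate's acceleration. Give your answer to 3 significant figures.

7.10 m/s²

Resolving the weight along the incline: the component pulling the crate down the slope is mg sin 61° = 12.4 × 10 × 0.8746 = 108.450 N, and the normal force is N = mg cos 61° = 12.4 × 10 × 0.4848 = 60.115 N.
Kinetic friction acts up the slope with magnitude f = μN = 0.34 × 60.115 = 20.439 N.
Net force along the incline is 108.450 − 20.439 = 88.011 N, so a = 88.011 / 12.4 = 7.0977 m/s².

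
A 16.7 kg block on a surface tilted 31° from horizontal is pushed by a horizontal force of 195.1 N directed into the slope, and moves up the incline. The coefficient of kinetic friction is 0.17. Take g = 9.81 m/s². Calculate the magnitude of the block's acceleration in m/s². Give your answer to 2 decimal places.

The horizontal push has components F cos 31° = 195.1 × 0.8572 = 167.240 N up the incline and F sin 31° = 195.1 × 0.5150 = 100.477 N pressing into the surface.
The normal force is therefore N = mg cos 31° + F sin 31° = 140.433 + 100.477 = 240.910 N, and kinetic friction down the slope is μN = 0.17 × 240.910 = 40.955 N.
Along the incline: F cos 31° − mg sin 31° − μN = ma, so 167.240 − 84.371 − 40.955 = 16.7 a, giving a = 2.5098 m/s².

2.51 m/s²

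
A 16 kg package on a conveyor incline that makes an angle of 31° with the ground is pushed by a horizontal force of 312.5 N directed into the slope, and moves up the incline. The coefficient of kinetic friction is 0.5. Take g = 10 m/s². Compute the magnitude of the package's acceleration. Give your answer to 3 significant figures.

The horizontal push has components F cos 31° = 312.5 × 0.8572 = 267.875 N up the incline and F sin 31° = 312.5 × 0.5150 = 160.938 N pressing into the surface.
The normal force is therefore N = mg cos 31° + F sin 31° = 137.152 + 160.938 = 298.090 N, and kinetic friction down the slope is μN = 0.5 × 298.090 = 149.045 N.
Along the incline: F cos 31° − mg sin 31° − μN = ma, so 267.875 − 82.400 − 149.045 = 16 a, giving a = 2.2769 m/s².

2.28 m/s²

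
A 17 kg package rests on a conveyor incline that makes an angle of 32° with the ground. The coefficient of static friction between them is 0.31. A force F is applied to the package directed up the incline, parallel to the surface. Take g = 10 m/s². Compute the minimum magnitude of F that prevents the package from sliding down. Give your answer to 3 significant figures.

45.4 N

The normal force is N = mg cos 32° = 144.168 N. With F at its minimum the package is on the verge of sliding down, so static friction is at its maximum μ_s N = 0.31 × 144.168 = 44.692 N and acts up the slope.
Equilibrium along the incline: F + μ_s N = mg sin 32°, so F = 90.086 − 44.692 = 45.394 N.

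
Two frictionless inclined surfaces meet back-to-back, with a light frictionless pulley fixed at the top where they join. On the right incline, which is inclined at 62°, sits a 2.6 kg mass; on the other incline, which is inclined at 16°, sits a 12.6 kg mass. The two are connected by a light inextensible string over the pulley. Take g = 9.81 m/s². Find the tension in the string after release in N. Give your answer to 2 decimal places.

24.50 N

Resolve each weight along its own incline: the 2.6 kg mass has component 2.6 × 9.81 × sin 62° = 22.520 N down its slope, and the 12.6 kg mass has 12.6 × 9.81 × sin 16° = 34.070 N down its slope.
The 12.6 kg side's 34.070 N exceeds the other side's 22.520 N, so that mass slides down and the 2.6 kg mass slides up. Taking that direction as positive, Newton's second law for the whole system gives 34.070 − 22.520 = (2.6 + 12.6) a, so a = 11.550 / 15.2 = 0.7599 m/s².
For the 2.6 kg mass (up-slope positive): T − 22.520 = 2.6 × 0.7599, so T = 24.496 N.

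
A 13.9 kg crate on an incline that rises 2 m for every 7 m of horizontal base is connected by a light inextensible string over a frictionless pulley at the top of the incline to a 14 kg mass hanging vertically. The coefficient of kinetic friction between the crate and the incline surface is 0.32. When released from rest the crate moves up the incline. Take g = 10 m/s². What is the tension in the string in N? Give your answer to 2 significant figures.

For the crate on the incline: the weight component along the slope is m₁g sin 15.95° = 13.9 × 10 × 0.2747 = 38.183 N and the normal force is N = m₁g cos 15.95° = 133.652 N.
Kinetic friction opposes the crate's motion up the incline: f = μN = 0.32 × 133.652 = 42.769 N acting down the slope.
Newton's second law for the crate (up-slope positive): T − 38.183 − 42.769 = 13.9 a. For the hanging mass (downward positive): 14 × 10 − T = 14 a.
Adding the two equations eliminates T: 59.048 = 27.9 a, so a = 2.1164 m/s².
Then from the hanging mass's equation, T = 14 × (10 − 2.1164) = 110.370 N.

110 N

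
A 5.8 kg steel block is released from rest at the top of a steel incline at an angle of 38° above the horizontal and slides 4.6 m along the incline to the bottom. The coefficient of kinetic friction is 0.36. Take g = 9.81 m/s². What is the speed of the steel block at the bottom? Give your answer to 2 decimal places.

The weight component along the incline is mg sin 38° = 35.030 N and the normal force is N = mg cos 38° = 44.836 N.
Friction up the slope is f = μN = 0.36 × 44.836 = 16.141 N, so the net downslope force is 35.030 − 16.141 = 18.889 N and a = 18.889 / 5.8 = 3.2567 m/s².
Starting from rest over a distance of 4.6 m, v² = 2aL = 2 × 3.2567 × 4.6 = 29.9616, so v = 5.4737 m/s.

5.47 m/s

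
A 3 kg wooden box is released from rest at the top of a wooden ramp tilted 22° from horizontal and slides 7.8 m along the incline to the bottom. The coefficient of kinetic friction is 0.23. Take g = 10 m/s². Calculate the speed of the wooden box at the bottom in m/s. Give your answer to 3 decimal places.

The weight component along the incline is mg sin 22° = 11.238 N and the normal force is N = mg cos 22° = 27.816 N.
Friction up the slope is f = μN = 0.23 × 27.816 = 6.398 N, so the net downslope force is 11.238 − 6.398 = 4.840 N and a = 4.840 / 3 = 1.6133 m/s².
Starting from rest over a distance of 7.8 m, v² = 2aL = 2 × 1.6133 × 7.8 = 25.1675, so v = 5.0167 m/s.

5.017 m/s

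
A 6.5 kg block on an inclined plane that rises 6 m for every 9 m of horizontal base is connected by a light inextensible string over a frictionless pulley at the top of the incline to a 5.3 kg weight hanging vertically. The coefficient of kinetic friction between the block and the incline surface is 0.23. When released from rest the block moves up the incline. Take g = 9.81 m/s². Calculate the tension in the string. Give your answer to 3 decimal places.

50.008 N

For the block on the incline: the weight component along the slope is m₁g sin 33.69° = 6.5 × 9.81 × 0.5547 = 35.370 N and the normal force is N = m₁g cos 33.69° = 53.056 N.
Kinetic friction opposes the block's motion up the incline: f = μN = 0.23 × 53.056 = 12.203 N acting down the slope.
Newton's second law for the block (up-slope positive): T − 35.370 − 12.203 = 6.5 a. For the hanging weight (downward positive): 5.3 × 9.81 − T = 5.3 a.
Adding the two equations eliminates T: 4.420 = 11.8 a, so a = 0.3746 m/s².
Then from the hanging weight's equation, T = 5.3 × (9.81 − 0.3746) = 50.008 N.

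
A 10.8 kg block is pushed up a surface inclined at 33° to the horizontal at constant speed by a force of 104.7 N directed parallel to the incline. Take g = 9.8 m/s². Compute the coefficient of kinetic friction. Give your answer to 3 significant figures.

0.530

At constant speed ΣF = 0 along the incline. The applied 104.7 N acts up the slope; the weight component mg sin 33° = 57.645 N and kinetic friction μN both act down the slope.
So 104.7 = 57.645 + μ × 88.765, giving μ = (104.7 − 57.645) / 88.765 = 0.5301.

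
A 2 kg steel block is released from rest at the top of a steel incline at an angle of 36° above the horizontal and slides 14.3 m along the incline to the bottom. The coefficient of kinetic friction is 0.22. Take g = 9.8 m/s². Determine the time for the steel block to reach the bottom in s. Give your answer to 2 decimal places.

The weight component along the incline is mg sin 36° = 11.521 N and the normal force is N = mg cos 36° = 15.857 N.
Friction up the slope is f = μN = 0.22 × 15.857 = 3.489 N, so the net downslope force is 11.521 − 3.489 = 8.032 N and a = 8.032 / 2 = 4.0160 m/s².
Starting from rest, L = ½at², so t = √(2L/a) = √(2 × 14.3 / 4.0160) = 2.6686 s.

2.67 s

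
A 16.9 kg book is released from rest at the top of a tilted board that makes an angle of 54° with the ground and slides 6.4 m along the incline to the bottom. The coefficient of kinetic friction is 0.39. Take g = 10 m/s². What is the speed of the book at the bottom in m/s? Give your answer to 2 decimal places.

The weight component along the incline is mg sin 54° = 136.724 N and the normal force is N = mg cos 54° = 99.336 N.
Friction up the slope is f = μN = 0.39 × 99.336 = 38.741 N, so the net downslope force is 136.724 − 38.741 = 97.983 N and a = 97.983 / 16.9 = 5.7978 m/s².
Starting from rest over a distance of 6.4 m, v² = 2aL = 2 × 5.7978 × 6.4 = 74.2118, so v = 8.6146 m/s.

8.61 m/s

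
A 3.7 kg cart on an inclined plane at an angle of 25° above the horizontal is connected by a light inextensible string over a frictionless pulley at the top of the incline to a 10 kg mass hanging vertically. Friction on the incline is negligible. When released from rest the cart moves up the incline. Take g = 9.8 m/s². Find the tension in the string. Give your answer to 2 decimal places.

37.65 N

For the cart on the incline: the weight component along the slope is m₁g sin 25° = 3.7 × 9.8 × 0.4226 = 15.323 N and the normal force is N = m₁g cos 25° = 32.863 N.
Newton's second law for the cart (up-slope positive): T − 15.323 = 3.7 a. For the hanging mass (downward positive): 10 × 9.8 − T = 10 a.
Adding the two equations eliminates T: 82.677 = 13.7 a, so a = 6.0348 m/s².
Then from the hanging mass's equation, T = 10 × (9.8 − 6.0348) = 37.652 N.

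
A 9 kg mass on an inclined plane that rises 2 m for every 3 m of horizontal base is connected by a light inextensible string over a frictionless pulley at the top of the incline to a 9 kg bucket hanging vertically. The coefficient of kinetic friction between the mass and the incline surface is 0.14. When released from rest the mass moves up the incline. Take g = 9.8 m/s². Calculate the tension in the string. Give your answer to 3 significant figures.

For the mass on the incline: the weight component along the slope is m₁g sin 33.69° = 9 × 9.8 × 0.5547 = 48.925 N and the normal force is N = m₁g cos 33.69° = 73.387 N.
Kinetic friction opposes the mass's motion up the incline: f = μN = 0.14 × 73.387 = 10.274 N acting down the slope.
Newton's second law for the mass (up-slope positive): T − 48.925 − 10.274 = 9 a. For the hanging bucket (downward positive): 9 × 9.8 − T = 9 a.
Adding the two equations eliminates T: 29.001 = 18 a, so a = 1.6112 m/s².
Then from the hanging bucket's equation, T = 9 × (9.8 − 1.6112) = 73.699 N.

73.7 N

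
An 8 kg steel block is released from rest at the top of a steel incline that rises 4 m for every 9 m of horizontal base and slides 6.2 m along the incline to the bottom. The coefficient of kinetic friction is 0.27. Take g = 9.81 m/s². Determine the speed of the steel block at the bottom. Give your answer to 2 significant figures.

4.4 m/s

The weight component along the incline is mg sin 23.96° = 31.874 N and the normal force is N = mg cos 23.96° = 71.716 N.
Friction up the slope is f = μN = 0.27 × 71.716 = 19.363 N, so the net downslope force is 31.874 − 19.363 = 12.511 N and a = 12.511 / 8 = 1.5639 m/s².
Starting from rest over a distance of 6.2 m, v² = 2aL = 2 × 1.5639 × 6.2 = 19.3924, so v = 4.4037 m/s.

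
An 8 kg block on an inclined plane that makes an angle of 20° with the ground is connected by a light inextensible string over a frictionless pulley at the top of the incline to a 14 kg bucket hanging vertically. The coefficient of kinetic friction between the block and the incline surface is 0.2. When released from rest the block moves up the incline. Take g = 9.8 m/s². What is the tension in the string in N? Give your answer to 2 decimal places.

76.33 N

For the block on the incline: the weight component along the slope is m₁g sin 20° = 8 × 9.8 × 0.3420 = 26.813 N and the normal force is N = m₁g cos 20° = 73.672 N.
Kinetic friction opposes the block's motion up the incline: f = μN = 0.2 × 73.672 = 14.734 N acting down the slope.
Newton's second law for the block (up-slope positive): T − 26.813 − 14.734 = 8 a. For the hanging bucket (downward positive): 14 × 9.8 − T = 14 a.
Adding the two equations eliminates T: 95.653 = 22 a, so a = 4.3479 m/s².
Then from the hanging bucket's equation, T = 14 × (9.8 − 4.3479) = 76.329 N.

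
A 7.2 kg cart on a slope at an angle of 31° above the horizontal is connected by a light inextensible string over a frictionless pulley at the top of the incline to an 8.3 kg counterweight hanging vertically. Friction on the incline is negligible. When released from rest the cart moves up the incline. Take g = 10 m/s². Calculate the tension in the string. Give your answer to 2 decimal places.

58.41 N

For the cart on the incline: the weight component along the slope is m₁g sin 31° = 7.2 × 10 × 0.5150 = 37.080 N and the normal force is N = m₁g cos 31° = 61.716 N.
Newton's second law for the cart (up-slope positive): T − 37.080 = 7.2 a. For the hanging counterweight (downward positive): 8.3 × 10 − T = 8.3 a.
Adding the two equations eliminates T: 45.920 = 15.5 a, so a = 2.9626 m/s².
Then from the hanging counterweight's equation, T = 8.3 × (10 − 2.9626) = 58.410 N.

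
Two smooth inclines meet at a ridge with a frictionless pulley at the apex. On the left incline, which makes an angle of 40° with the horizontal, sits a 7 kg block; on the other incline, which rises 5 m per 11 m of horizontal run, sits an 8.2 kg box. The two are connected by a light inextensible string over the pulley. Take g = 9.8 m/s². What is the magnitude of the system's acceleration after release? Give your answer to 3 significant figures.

0.713 m/s²

Resolve each weight along its own incline: the 7 kg mass has component 7 × 9.8 × sin 40° = 44.095 N down its slope, and the 8.2 kg mass has 8.2 × 9.8 × sin 24.44° = 33.253 N down its slope.
The 7 kg side's 44.095 N exceeds the other side's 33.253 N, so that mass slides down and the 8.2 kg mass slides up. Taking that direction as positive, Newton's second law for the whole system gives 44.095 − 33.253 = (7 + 8.2) a, so a = 10.842 / 15.2 = 0.7133 m/s².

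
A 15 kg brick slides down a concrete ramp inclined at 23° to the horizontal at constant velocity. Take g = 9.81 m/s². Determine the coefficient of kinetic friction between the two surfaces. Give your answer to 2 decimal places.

0.42

At constant velocity the net force along the incline is zero: mg sin 23° = μ mg cos 23°.
So μ = tan 23° = 0.3907 / 0.9205 = 0.4244.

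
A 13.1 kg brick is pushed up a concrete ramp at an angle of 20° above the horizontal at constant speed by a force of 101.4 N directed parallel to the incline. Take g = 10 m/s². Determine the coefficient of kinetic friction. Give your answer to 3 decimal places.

0.460

At constant speed ΣF = 0 along the incline. The applied 101.4 N acts up the slope; the weight component mg sin 20° = 44.805 N and kinetic friction μN both act down the slope.
So 101.4 = 44.805 + μ × 123.100, giving μ = (101.4 − 44.805) / 123.100 = 0.4597.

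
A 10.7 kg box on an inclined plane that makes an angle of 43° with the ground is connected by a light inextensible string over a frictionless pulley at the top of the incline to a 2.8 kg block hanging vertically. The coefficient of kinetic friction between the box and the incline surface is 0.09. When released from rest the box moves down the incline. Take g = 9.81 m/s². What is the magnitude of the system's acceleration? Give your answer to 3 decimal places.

For the box on the incline: the weight component along the slope is m₁g sin 43° = 10.7 × 9.81 × 0.6820 = 71.587 N and the normal force is N = m₁g cos 43° = 76.768 N.
Kinetic friction opposes the box's motion down the incline: f = μN = 0.09 × 76.768 = 6.909 N acting up the slope.
Newton's second law for the box (down-slope positive): 71.587 − 6.909 − T = 10.7 a. For the hanging block (upward positive): T − 2.8 × 9.81 = 2.8 a.
Adding the two equations eliminates T: 37.210 = 13.5 a, so a = 2.7563 m/s².

2.756 m/s²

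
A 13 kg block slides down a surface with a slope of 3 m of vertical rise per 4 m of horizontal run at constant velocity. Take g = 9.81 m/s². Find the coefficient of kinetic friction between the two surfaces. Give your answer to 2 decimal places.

At constant velocity the net force along the incline is zero: mg sin 36.87° = μ mg cos 36.87°.
So μ = tan 36.87° = 0.6000 / 0.8000 = 0.7500.

0.75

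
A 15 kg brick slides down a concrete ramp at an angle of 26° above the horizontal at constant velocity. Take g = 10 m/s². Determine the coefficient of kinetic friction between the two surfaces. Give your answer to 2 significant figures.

0.49

At constant velocity the net force along the incline is zero: mg sin 26° = μ mg cos 26°.
So μ = tan 26° = 0.4384 / 0.8988 = 0.4878.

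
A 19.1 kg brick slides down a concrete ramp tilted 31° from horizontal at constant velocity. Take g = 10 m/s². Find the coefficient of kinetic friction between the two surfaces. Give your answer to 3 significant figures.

0.601

At constant velocity the net force along the incline is zero: mg sin 31° = μ mg cos 31°.
So μ = tan 31° = 0.5150 / 0.8572 = 0.6008.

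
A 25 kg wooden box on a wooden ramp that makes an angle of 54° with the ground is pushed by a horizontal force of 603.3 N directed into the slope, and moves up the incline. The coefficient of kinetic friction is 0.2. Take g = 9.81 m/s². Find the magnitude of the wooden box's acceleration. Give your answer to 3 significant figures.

1.19 m/s²

The horizontal push has components F cos 54° = 603.3 × 0.5878 = 354.620 N up the incline and F sin 54° = 603.3 × 0.8090 = 488.070 N pressing into the surface.
The normal force is therefore N = mg cos 54° + F sin 54° = 144.158 + 488.070 = 632.228 N, and kinetic friction down the slope is μN = 0.2 × 632.228 = 126.446 N.
Along the incline: F cos 54° − mg sin 54° − μN = ma, so 354.620 − 198.407 − 126.446 = 25 a, giving a = 1.1907 m/s².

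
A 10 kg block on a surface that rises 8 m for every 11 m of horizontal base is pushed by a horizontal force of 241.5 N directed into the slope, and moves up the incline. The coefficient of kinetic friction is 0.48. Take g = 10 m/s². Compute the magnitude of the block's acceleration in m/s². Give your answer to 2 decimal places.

2.95 m/s²

The horizontal push has components F cos 36.03° = 241.5 × 0.8087 = 195.301 N up the incline and F sin 36.03° = 241.5 × 0.5882 = 142.050 N pressing into the surface.
The normal force is therefore N = mg cos 36.03° + F sin 36.03° = 80.870 + 142.050 = 222.920 N, and kinetic friction down the slope is μN = 0.48 × 222.920 = 107.002 N.
Along the incline: F cos 36.03° − mg sin 36.03° − μN = ma, so 195.301 − 58.820 − 107.002 = 10 a, giving a = 2.9479 m/s².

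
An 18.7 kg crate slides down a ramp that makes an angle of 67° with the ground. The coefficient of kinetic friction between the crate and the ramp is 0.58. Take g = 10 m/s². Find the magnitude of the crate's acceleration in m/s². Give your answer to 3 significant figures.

Resolving the weight along the incline: the component pulling the crate down the slope is mg sin 67° = 18.7 × 10 × 0.9205 = 172.133 N, and the normal force is N = mg cos 67° = 18.7 × 10 × 0.3907 = 73.061 N.
Kinetic friction acts up the slope with magnitude f = μN = 0.58 × 73.061 = 42.375 N.
Net force along the incline is 172.133 − 42.375 = 129.758 N, so a = 129.758 / 18.7 = 6.9389 m/s².

6.94 m/s²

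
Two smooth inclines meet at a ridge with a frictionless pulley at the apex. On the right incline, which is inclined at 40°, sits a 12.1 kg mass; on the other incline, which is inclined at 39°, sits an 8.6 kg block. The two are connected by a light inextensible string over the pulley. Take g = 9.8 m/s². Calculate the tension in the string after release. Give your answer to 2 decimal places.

Resolve each weight along its own incline: the 12.1 kg mass has component 12.1 × 9.8 × sin 40° = 76.222 N down its slope, and the 8.6 kg mass has 8.6 × 9.8 × sin 39° = 53.039 N down its slope.
The 12.1 kg side's 76.222 N exceeds the other side's 53.039 N, so that mass slides down and the 8.6 kg mass slides up. Taking that direction as positive, Newton's second law for the whole system gives 76.222 − 53.039 = (12.1 + 8.6) a, so a = 23.183 / 20.7 = 1.1200 m/s².
For the 8.6 kg mass (up-slope positive): T − 53.039 = 8.6 × 1.1200, so T = 62.671 N.

62.67 N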